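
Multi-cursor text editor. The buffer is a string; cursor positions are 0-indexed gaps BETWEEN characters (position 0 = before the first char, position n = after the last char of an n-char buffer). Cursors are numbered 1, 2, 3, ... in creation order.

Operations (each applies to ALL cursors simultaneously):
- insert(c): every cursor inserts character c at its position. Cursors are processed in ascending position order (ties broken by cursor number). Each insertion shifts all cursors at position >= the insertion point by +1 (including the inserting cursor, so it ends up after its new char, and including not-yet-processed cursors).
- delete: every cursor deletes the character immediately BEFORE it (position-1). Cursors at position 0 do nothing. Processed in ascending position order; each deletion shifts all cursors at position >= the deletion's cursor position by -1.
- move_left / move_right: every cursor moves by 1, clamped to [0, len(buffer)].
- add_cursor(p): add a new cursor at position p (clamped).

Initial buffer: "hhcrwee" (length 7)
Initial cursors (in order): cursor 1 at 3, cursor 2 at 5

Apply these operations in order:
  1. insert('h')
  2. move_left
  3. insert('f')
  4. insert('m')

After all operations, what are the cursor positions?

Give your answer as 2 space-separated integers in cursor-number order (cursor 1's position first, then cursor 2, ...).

Answer: 5 10

Derivation:
After op 1 (insert('h')): buffer="hhchrwhee" (len 9), cursors c1@4 c2@7, authorship ...1..2..
After op 2 (move_left): buffer="hhchrwhee" (len 9), cursors c1@3 c2@6, authorship ...1..2..
After op 3 (insert('f')): buffer="hhcfhrwfhee" (len 11), cursors c1@4 c2@8, authorship ...11..22..
After op 4 (insert('m')): buffer="hhcfmhrwfmhee" (len 13), cursors c1@5 c2@10, authorship ...111..222..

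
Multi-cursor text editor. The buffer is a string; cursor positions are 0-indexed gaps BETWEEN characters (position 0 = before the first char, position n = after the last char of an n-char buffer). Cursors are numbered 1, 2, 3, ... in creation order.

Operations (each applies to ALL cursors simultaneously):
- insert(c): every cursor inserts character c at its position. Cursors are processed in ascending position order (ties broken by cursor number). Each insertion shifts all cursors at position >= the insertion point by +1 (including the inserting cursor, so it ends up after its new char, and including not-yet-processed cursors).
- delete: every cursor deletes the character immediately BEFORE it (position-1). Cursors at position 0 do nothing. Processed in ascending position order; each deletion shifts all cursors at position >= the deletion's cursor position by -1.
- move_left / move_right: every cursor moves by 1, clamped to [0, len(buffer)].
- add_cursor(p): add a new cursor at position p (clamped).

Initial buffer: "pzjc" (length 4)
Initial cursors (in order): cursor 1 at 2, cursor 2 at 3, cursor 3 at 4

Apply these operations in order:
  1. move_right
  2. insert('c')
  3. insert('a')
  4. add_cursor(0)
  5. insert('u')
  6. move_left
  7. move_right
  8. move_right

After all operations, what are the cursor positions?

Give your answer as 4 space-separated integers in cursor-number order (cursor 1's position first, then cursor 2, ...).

After op 1 (move_right): buffer="pzjc" (len 4), cursors c1@3 c2@4 c3@4, authorship ....
After op 2 (insert('c')): buffer="pzjcccc" (len 7), cursors c1@4 c2@7 c3@7, authorship ...1.23
After op 3 (insert('a')): buffer="pzjcacccaa" (len 10), cursors c1@5 c2@10 c3@10, authorship ...11.2323
After op 4 (add_cursor(0)): buffer="pzjcacccaa" (len 10), cursors c4@0 c1@5 c2@10 c3@10, authorship ...11.2323
After op 5 (insert('u')): buffer="upzjcaucccaauu" (len 14), cursors c4@1 c1@7 c2@14 c3@14, authorship 4...111.232323
After op 6 (move_left): buffer="upzjcaucccaauu" (len 14), cursors c4@0 c1@6 c2@13 c3@13, authorship 4...111.232323
After op 7 (move_right): buffer="upzjcaucccaauu" (len 14), cursors c4@1 c1@7 c2@14 c3@14, authorship 4...111.232323
After op 8 (move_right): buffer="upzjcaucccaauu" (len 14), cursors c4@2 c1@8 c2@14 c3@14, authorship 4...111.232323

Answer: 8 14 14 2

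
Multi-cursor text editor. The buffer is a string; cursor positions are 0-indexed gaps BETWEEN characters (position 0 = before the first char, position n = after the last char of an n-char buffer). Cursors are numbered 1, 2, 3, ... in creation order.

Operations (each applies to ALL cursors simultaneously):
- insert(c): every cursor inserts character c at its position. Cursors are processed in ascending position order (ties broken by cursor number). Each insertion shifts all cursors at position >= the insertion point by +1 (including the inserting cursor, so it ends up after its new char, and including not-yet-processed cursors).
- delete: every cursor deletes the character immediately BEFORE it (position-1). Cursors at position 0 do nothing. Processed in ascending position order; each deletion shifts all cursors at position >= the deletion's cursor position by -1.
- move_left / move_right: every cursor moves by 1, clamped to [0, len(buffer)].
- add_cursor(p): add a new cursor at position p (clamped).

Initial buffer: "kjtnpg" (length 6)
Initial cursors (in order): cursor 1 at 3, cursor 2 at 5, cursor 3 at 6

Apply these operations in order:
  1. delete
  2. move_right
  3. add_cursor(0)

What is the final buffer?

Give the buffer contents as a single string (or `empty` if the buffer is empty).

Answer: kjn

Derivation:
After op 1 (delete): buffer="kjn" (len 3), cursors c1@2 c2@3 c3@3, authorship ...
After op 2 (move_right): buffer="kjn" (len 3), cursors c1@3 c2@3 c3@3, authorship ...
After op 3 (add_cursor(0)): buffer="kjn" (len 3), cursors c4@0 c1@3 c2@3 c3@3, authorship ...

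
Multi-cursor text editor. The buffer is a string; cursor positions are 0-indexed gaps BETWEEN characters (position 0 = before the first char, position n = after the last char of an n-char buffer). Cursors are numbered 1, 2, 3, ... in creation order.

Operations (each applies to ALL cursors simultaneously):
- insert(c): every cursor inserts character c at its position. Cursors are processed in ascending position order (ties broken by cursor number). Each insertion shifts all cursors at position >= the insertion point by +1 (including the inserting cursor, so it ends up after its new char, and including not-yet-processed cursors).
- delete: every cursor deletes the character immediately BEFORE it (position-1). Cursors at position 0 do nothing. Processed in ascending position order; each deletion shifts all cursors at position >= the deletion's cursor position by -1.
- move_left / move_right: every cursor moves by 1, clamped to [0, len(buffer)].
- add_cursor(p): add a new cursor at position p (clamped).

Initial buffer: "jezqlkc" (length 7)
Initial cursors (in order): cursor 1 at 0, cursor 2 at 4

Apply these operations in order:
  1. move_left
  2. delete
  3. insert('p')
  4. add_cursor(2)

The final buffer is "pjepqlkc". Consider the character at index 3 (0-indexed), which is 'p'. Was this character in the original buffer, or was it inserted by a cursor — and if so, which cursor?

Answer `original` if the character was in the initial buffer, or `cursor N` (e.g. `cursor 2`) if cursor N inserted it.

After op 1 (move_left): buffer="jezqlkc" (len 7), cursors c1@0 c2@3, authorship .......
After op 2 (delete): buffer="jeqlkc" (len 6), cursors c1@0 c2@2, authorship ......
After op 3 (insert('p')): buffer="pjepqlkc" (len 8), cursors c1@1 c2@4, authorship 1..2....
After op 4 (add_cursor(2)): buffer="pjepqlkc" (len 8), cursors c1@1 c3@2 c2@4, authorship 1..2....
Authorship (.=original, N=cursor N): 1 . . 2 . . . .
Index 3: author = 2

Answer: cursor 2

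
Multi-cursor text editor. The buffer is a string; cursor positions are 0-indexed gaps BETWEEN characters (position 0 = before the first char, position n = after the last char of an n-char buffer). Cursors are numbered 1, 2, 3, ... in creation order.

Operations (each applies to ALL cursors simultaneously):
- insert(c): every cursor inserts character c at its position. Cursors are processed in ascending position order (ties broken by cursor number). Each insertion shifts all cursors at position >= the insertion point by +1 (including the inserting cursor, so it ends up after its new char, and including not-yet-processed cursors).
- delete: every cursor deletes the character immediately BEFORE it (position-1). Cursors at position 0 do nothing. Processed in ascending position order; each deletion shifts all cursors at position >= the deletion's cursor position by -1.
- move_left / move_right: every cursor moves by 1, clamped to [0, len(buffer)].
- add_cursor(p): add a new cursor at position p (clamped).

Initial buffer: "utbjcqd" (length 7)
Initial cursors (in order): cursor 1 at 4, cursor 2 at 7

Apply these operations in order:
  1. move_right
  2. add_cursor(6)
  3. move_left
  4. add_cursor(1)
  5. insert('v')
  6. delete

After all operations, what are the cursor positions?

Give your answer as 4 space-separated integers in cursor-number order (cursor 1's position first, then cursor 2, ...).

Answer: 4 6 5 1

Derivation:
After op 1 (move_right): buffer="utbjcqd" (len 7), cursors c1@5 c2@7, authorship .......
After op 2 (add_cursor(6)): buffer="utbjcqd" (len 7), cursors c1@5 c3@6 c2@7, authorship .......
After op 3 (move_left): buffer="utbjcqd" (len 7), cursors c1@4 c3@5 c2@6, authorship .......
After op 4 (add_cursor(1)): buffer="utbjcqd" (len 7), cursors c4@1 c1@4 c3@5 c2@6, authorship .......
After op 5 (insert('v')): buffer="uvtbjvcvqvd" (len 11), cursors c4@2 c1@6 c3@8 c2@10, authorship .4...1.3.2.
After op 6 (delete): buffer="utbjcqd" (len 7), cursors c4@1 c1@4 c3@5 c2@6, authorship .......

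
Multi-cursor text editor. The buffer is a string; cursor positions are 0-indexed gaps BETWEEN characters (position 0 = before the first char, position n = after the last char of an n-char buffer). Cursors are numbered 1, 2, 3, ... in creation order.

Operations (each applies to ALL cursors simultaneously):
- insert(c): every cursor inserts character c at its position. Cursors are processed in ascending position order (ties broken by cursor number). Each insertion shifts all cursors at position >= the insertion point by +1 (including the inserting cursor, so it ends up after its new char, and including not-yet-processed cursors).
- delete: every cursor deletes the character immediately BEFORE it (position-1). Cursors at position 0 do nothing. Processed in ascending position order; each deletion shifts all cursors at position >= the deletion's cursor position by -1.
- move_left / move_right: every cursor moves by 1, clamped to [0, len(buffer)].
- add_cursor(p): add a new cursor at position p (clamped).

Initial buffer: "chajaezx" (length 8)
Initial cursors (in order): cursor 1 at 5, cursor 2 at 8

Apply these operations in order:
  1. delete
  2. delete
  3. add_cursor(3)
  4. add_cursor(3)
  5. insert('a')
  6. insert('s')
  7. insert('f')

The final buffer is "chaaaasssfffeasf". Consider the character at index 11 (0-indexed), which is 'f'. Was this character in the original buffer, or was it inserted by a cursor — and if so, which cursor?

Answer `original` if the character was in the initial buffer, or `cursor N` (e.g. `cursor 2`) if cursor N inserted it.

After op 1 (delete): buffer="chajez" (len 6), cursors c1@4 c2@6, authorship ......
After op 2 (delete): buffer="chae" (len 4), cursors c1@3 c2@4, authorship ....
After op 3 (add_cursor(3)): buffer="chae" (len 4), cursors c1@3 c3@3 c2@4, authorship ....
After op 4 (add_cursor(3)): buffer="chae" (len 4), cursors c1@3 c3@3 c4@3 c2@4, authorship ....
After op 5 (insert('a')): buffer="chaaaaea" (len 8), cursors c1@6 c3@6 c4@6 c2@8, authorship ...134.2
After op 6 (insert('s')): buffer="chaaaassseas" (len 12), cursors c1@9 c3@9 c4@9 c2@12, authorship ...134134.22
After op 7 (insert('f')): buffer="chaaaasssfffeasf" (len 16), cursors c1@12 c3@12 c4@12 c2@16, authorship ...134134134.222
Authorship (.=original, N=cursor N): . . . 1 3 4 1 3 4 1 3 4 . 2 2 2
Index 11: author = 4

Answer: cursor 4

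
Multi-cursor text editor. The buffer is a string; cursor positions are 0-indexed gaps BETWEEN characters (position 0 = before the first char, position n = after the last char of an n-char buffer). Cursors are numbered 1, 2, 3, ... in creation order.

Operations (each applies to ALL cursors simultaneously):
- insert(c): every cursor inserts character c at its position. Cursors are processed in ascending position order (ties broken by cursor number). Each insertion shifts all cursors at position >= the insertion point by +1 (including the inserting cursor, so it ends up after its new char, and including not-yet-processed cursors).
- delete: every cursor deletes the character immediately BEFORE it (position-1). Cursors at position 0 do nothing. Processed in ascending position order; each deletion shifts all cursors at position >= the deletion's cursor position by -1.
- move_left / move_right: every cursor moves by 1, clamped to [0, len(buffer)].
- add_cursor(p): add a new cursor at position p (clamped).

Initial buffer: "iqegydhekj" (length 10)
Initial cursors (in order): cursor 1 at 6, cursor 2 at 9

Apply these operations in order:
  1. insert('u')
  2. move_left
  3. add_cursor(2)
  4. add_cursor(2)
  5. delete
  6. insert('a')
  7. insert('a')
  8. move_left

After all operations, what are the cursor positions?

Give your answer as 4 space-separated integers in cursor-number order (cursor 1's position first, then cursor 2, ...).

After op 1 (insert('u')): buffer="iqegyduhekuj" (len 12), cursors c1@7 c2@11, authorship ......1...2.
After op 2 (move_left): buffer="iqegyduhekuj" (len 12), cursors c1@6 c2@10, authorship ......1...2.
After op 3 (add_cursor(2)): buffer="iqegyduhekuj" (len 12), cursors c3@2 c1@6 c2@10, authorship ......1...2.
After op 4 (add_cursor(2)): buffer="iqegyduhekuj" (len 12), cursors c3@2 c4@2 c1@6 c2@10, authorship ......1...2.
After op 5 (delete): buffer="egyuheuj" (len 8), cursors c3@0 c4@0 c1@3 c2@6, authorship ...1..2.
After op 6 (insert('a')): buffer="aaegyauheauj" (len 12), cursors c3@2 c4@2 c1@6 c2@10, authorship 34...11..22.
After op 7 (insert('a')): buffer="aaaaegyaauheaauj" (len 16), cursors c3@4 c4@4 c1@9 c2@14, authorship 3434...111..222.
After op 8 (move_left): buffer="aaaaegyaauheaauj" (len 16), cursors c3@3 c4@3 c1@8 c2@13, authorship 3434...111..222.

Answer: 8 13 3 3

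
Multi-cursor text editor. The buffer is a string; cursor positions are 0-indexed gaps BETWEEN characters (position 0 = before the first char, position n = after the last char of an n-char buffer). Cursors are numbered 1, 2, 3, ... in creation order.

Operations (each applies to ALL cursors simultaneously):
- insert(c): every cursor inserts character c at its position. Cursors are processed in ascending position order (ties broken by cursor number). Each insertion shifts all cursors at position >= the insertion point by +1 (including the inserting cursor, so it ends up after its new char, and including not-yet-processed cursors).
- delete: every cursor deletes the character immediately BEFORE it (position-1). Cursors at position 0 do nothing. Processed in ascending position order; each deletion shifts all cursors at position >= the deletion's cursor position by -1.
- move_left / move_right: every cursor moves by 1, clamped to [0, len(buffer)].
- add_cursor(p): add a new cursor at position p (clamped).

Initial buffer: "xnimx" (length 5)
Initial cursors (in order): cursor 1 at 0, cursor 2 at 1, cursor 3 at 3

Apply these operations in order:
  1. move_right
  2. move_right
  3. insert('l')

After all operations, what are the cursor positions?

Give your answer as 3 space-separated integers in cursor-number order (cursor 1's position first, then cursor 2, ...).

Answer: 3 5 8

Derivation:
After op 1 (move_right): buffer="xnimx" (len 5), cursors c1@1 c2@2 c3@4, authorship .....
After op 2 (move_right): buffer="xnimx" (len 5), cursors c1@2 c2@3 c3@5, authorship .....
After op 3 (insert('l')): buffer="xnlilmxl" (len 8), cursors c1@3 c2@5 c3@8, authorship ..1.2..3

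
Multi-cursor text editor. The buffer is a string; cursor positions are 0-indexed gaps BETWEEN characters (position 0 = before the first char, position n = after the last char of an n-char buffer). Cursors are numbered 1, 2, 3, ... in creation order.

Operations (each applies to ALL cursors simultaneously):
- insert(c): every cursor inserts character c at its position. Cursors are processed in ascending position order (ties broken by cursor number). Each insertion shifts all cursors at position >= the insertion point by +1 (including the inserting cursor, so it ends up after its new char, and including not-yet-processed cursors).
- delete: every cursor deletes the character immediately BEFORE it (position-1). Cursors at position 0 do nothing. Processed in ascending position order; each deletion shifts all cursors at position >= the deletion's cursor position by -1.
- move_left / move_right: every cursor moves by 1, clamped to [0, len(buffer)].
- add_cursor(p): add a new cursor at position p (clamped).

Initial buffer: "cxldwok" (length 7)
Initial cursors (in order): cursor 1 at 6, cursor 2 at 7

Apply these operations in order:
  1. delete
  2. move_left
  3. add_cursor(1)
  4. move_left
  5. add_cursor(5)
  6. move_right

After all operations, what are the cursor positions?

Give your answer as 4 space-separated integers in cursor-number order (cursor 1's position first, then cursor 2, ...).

After op 1 (delete): buffer="cxldw" (len 5), cursors c1@5 c2@5, authorship .....
After op 2 (move_left): buffer="cxldw" (len 5), cursors c1@4 c2@4, authorship .....
After op 3 (add_cursor(1)): buffer="cxldw" (len 5), cursors c3@1 c1@4 c2@4, authorship .....
After op 4 (move_left): buffer="cxldw" (len 5), cursors c3@0 c1@3 c2@3, authorship .....
After op 5 (add_cursor(5)): buffer="cxldw" (len 5), cursors c3@0 c1@3 c2@3 c4@5, authorship .....
After op 6 (move_right): buffer="cxldw" (len 5), cursors c3@1 c1@4 c2@4 c4@5, authorship .....

Answer: 4 4 1 5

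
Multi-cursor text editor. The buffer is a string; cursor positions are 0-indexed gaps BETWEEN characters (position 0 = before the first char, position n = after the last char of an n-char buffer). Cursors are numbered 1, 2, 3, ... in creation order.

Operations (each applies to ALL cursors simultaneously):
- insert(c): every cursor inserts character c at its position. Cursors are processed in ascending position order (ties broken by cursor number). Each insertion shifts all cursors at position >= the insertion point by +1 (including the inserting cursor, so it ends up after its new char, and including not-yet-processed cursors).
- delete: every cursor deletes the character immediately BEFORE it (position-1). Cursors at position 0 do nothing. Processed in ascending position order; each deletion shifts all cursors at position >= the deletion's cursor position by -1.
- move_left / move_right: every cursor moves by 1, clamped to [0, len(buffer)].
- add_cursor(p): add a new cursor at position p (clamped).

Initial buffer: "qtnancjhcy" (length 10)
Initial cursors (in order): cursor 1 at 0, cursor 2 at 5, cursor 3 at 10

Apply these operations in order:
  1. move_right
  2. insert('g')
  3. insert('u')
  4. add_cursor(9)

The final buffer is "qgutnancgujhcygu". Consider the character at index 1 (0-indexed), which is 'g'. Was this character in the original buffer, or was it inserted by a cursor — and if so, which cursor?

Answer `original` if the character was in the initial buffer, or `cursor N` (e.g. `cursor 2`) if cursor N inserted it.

Answer: cursor 1

Derivation:
After op 1 (move_right): buffer="qtnancjhcy" (len 10), cursors c1@1 c2@6 c3@10, authorship ..........
After op 2 (insert('g')): buffer="qgtnancgjhcyg" (len 13), cursors c1@2 c2@8 c3@13, authorship .1.....2....3
After op 3 (insert('u')): buffer="qgutnancgujhcygu" (len 16), cursors c1@3 c2@10 c3@16, authorship .11.....22....33
After op 4 (add_cursor(9)): buffer="qgutnancgujhcygu" (len 16), cursors c1@3 c4@9 c2@10 c3@16, authorship .11.....22....33
Authorship (.=original, N=cursor N): . 1 1 . . . . . 2 2 . . . . 3 3
Index 1: author = 1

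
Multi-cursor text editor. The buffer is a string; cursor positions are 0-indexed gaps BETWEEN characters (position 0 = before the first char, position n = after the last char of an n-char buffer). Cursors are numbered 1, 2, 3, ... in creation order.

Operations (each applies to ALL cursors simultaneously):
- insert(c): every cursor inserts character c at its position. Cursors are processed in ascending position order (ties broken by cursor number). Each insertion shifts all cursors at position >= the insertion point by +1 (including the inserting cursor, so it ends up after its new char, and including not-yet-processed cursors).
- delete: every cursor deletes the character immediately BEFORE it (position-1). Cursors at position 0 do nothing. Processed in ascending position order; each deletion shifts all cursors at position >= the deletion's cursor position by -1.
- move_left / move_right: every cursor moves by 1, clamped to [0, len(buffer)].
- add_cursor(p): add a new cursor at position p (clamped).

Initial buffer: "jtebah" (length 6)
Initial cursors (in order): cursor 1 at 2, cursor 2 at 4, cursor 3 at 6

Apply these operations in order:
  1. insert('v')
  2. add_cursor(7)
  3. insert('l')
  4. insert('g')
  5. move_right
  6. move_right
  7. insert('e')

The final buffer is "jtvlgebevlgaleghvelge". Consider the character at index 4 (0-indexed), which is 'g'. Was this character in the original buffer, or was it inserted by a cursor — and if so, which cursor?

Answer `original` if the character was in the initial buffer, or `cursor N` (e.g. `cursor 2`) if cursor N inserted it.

Answer: cursor 1

Derivation:
After op 1 (insert('v')): buffer="jtvebvahv" (len 9), cursors c1@3 c2@6 c3@9, authorship ..1..2..3
After op 2 (add_cursor(7)): buffer="jtvebvahv" (len 9), cursors c1@3 c2@6 c4@7 c3@9, authorship ..1..2..3
After op 3 (insert('l')): buffer="jtvlebvlalhvl" (len 13), cursors c1@4 c2@8 c4@10 c3@13, authorship ..11..22.4.33
After op 4 (insert('g')): buffer="jtvlgebvlgalghvlg" (len 17), cursors c1@5 c2@10 c4@13 c3@17, authorship ..111..222.44.333
After op 5 (move_right): buffer="jtvlgebvlgalghvlg" (len 17), cursors c1@6 c2@11 c4@14 c3@17, authorship ..111..222.44.333
After op 6 (move_right): buffer="jtvlgebvlgalghvlg" (len 17), cursors c1@7 c2@12 c4@15 c3@17, authorship ..111..222.44.333
After op 7 (insert('e')): buffer="jtvlgebevlgaleghvelge" (len 21), cursors c1@8 c2@14 c4@18 c3@21, authorship ..111..1222.424.34333
Authorship (.=original, N=cursor N): . . 1 1 1 . . 1 2 2 2 . 4 2 4 . 3 4 3 3 3
Index 4: author = 1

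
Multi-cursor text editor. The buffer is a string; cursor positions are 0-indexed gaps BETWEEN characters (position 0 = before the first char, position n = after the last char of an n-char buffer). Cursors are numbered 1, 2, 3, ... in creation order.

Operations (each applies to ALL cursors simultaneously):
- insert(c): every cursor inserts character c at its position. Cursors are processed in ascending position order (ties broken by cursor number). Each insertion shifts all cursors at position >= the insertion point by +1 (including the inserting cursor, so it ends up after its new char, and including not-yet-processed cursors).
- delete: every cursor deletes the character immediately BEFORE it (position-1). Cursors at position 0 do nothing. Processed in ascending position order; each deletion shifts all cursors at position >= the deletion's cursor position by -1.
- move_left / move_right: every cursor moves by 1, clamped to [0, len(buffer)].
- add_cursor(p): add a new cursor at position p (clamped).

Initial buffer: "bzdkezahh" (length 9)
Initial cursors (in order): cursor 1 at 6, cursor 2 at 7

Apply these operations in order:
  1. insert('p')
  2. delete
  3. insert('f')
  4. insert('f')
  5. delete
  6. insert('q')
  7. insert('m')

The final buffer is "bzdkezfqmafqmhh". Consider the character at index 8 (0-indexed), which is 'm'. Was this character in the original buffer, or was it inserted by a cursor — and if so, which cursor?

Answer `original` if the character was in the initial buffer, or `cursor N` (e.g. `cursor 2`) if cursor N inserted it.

After op 1 (insert('p')): buffer="bzdkezpaphh" (len 11), cursors c1@7 c2@9, authorship ......1.2..
After op 2 (delete): buffer="bzdkezahh" (len 9), cursors c1@6 c2@7, authorship .........
After op 3 (insert('f')): buffer="bzdkezfafhh" (len 11), cursors c1@7 c2@9, authorship ......1.2..
After op 4 (insert('f')): buffer="bzdkezffaffhh" (len 13), cursors c1@8 c2@11, authorship ......11.22..
After op 5 (delete): buffer="bzdkezfafhh" (len 11), cursors c1@7 c2@9, authorship ......1.2..
After op 6 (insert('q')): buffer="bzdkezfqafqhh" (len 13), cursors c1@8 c2@11, authorship ......11.22..
After op 7 (insert('m')): buffer="bzdkezfqmafqmhh" (len 15), cursors c1@9 c2@13, authorship ......111.222..
Authorship (.=original, N=cursor N): . . . . . . 1 1 1 . 2 2 2 . .
Index 8: author = 1

Answer: cursor 1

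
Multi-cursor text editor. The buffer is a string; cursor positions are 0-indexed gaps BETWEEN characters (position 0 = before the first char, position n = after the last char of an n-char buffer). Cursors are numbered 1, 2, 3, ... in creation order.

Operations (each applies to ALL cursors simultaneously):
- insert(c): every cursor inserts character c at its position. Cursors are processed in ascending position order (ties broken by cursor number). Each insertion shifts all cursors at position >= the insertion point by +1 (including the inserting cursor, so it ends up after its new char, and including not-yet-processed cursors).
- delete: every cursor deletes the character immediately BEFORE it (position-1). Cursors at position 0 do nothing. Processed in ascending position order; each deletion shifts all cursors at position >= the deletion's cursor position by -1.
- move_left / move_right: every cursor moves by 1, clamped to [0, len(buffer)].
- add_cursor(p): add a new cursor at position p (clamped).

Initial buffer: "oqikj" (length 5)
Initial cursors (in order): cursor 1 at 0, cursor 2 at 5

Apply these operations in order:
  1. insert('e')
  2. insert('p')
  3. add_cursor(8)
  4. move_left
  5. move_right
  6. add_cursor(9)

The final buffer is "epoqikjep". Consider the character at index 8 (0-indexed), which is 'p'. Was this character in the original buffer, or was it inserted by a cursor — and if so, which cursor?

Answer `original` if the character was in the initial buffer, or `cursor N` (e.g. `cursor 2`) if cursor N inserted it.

Answer: cursor 2

Derivation:
After op 1 (insert('e')): buffer="eoqikje" (len 7), cursors c1@1 c2@7, authorship 1.....2
After op 2 (insert('p')): buffer="epoqikjep" (len 9), cursors c1@2 c2@9, authorship 11.....22
After op 3 (add_cursor(8)): buffer="epoqikjep" (len 9), cursors c1@2 c3@8 c2@9, authorship 11.....22
After op 4 (move_left): buffer="epoqikjep" (len 9), cursors c1@1 c3@7 c2@8, authorship 11.....22
After op 5 (move_right): buffer="epoqikjep" (len 9), cursors c1@2 c3@8 c2@9, authorship 11.....22
After op 6 (add_cursor(9)): buffer="epoqikjep" (len 9), cursors c1@2 c3@8 c2@9 c4@9, authorship 11.....22
Authorship (.=original, N=cursor N): 1 1 . . . . . 2 2
Index 8: author = 2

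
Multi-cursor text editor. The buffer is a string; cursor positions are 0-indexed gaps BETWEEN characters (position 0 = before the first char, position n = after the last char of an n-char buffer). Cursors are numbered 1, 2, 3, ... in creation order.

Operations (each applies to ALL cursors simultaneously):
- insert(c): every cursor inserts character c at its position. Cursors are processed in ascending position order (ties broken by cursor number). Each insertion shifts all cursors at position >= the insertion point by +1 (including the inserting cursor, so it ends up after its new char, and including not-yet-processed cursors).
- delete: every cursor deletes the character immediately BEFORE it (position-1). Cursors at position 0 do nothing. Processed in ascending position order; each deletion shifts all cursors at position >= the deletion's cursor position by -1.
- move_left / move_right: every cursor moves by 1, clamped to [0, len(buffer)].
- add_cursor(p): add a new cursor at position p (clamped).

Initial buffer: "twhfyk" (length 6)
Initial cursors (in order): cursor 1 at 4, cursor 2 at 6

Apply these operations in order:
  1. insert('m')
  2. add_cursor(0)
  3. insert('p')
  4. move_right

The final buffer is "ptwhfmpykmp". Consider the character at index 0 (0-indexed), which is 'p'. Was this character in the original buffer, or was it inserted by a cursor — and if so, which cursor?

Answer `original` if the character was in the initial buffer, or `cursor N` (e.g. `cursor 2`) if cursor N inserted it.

After op 1 (insert('m')): buffer="twhfmykm" (len 8), cursors c1@5 c2@8, authorship ....1..2
After op 2 (add_cursor(0)): buffer="twhfmykm" (len 8), cursors c3@0 c1@5 c2@8, authorship ....1..2
After op 3 (insert('p')): buffer="ptwhfmpykmp" (len 11), cursors c3@1 c1@7 c2@11, authorship 3....11..22
After op 4 (move_right): buffer="ptwhfmpykmp" (len 11), cursors c3@2 c1@8 c2@11, authorship 3....11..22
Authorship (.=original, N=cursor N): 3 . . . . 1 1 . . 2 2
Index 0: author = 3

Answer: cursor 3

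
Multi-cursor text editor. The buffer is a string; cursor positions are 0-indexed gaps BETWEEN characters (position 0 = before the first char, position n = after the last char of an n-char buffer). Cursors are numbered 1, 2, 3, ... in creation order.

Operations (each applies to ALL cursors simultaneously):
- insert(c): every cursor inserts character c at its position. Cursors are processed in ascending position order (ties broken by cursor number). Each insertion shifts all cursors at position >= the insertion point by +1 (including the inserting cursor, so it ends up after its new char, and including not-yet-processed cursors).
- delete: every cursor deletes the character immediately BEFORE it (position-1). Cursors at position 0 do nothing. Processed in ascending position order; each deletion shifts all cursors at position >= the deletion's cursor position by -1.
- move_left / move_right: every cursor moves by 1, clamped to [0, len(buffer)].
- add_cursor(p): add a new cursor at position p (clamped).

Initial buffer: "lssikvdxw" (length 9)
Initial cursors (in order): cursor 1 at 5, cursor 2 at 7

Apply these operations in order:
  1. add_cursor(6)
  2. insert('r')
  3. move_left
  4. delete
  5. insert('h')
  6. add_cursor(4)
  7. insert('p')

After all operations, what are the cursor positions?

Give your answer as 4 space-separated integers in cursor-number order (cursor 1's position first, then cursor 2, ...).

After op 1 (add_cursor(6)): buffer="lssikvdxw" (len 9), cursors c1@5 c3@6 c2@7, authorship .........
After op 2 (insert('r')): buffer="lssikrvrdrxw" (len 12), cursors c1@6 c3@8 c2@10, authorship .....1.3.2..
After op 3 (move_left): buffer="lssikrvrdrxw" (len 12), cursors c1@5 c3@7 c2@9, authorship .....1.3.2..
After op 4 (delete): buffer="lssirrrxw" (len 9), cursors c1@4 c3@5 c2@6, authorship ....132..
After op 5 (insert('h')): buffer="lssihrhrhrxw" (len 12), cursors c1@5 c3@7 c2@9, authorship ....113322..
After op 6 (add_cursor(4)): buffer="lssihrhrhrxw" (len 12), cursors c4@4 c1@5 c3@7 c2@9, authorship ....113322..
After op 7 (insert('p')): buffer="lssiphprhprhprxw" (len 16), cursors c4@5 c1@7 c3@10 c2@13, authorship ....4111333222..

Answer: 7 13 10 5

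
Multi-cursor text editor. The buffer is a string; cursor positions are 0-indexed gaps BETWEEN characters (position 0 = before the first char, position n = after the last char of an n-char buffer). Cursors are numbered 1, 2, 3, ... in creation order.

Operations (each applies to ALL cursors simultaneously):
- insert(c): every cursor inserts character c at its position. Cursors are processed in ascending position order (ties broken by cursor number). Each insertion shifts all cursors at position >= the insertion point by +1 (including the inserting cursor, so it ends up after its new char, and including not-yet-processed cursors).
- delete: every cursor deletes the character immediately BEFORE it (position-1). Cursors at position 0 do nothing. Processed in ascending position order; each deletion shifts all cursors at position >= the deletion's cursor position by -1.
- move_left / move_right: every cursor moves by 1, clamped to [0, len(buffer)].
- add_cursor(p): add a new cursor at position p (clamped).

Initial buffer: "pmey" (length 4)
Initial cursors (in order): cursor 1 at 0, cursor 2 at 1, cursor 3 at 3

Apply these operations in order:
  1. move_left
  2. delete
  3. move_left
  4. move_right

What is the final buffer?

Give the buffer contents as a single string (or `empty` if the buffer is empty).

Answer: pey

Derivation:
After op 1 (move_left): buffer="pmey" (len 4), cursors c1@0 c2@0 c3@2, authorship ....
After op 2 (delete): buffer="pey" (len 3), cursors c1@0 c2@0 c3@1, authorship ...
After op 3 (move_left): buffer="pey" (len 3), cursors c1@0 c2@0 c3@0, authorship ...
After op 4 (move_right): buffer="pey" (len 3), cursors c1@1 c2@1 c3@1, authorship ...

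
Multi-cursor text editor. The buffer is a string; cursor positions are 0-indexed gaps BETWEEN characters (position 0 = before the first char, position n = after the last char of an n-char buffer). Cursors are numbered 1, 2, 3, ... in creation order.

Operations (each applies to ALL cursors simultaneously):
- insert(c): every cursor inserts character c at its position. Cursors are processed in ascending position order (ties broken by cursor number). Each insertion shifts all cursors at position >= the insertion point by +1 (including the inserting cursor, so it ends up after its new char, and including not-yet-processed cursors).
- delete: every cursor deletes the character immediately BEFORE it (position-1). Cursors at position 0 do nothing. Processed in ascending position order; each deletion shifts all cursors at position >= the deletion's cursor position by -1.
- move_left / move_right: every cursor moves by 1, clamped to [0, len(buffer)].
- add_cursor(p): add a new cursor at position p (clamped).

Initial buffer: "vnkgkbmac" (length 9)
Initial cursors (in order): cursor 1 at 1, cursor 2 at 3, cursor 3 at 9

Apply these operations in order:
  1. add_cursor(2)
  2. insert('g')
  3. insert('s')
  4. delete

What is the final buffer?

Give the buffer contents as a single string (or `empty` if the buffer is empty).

Answer: vgngkggkbmacg

Derivation:
After op 1 (add_cursor(2)): buffer="vnkgkbmac" (len 9), cursors c1@1 c4@2 c2@3 c3@9, authorship .........
After op 2 (insert('g')): buffer="vgngkggkbmacg" (len 13), cursors c1@2 c4@4 c2@6 c3@13, authorship .1.4.2......3
After op 3 (insert('s')): buffer="vgsngskgsgkbmacgs" (len 17), cursors c1@3 c4@6 c2@9 c3@17, authorship .11.44.22......33
After op 4 (delete): buffer="vgngkggkbmacg" (len 13), cursors c1@2 c4@4 c2@6 c3@13, authorship .1.4.2......3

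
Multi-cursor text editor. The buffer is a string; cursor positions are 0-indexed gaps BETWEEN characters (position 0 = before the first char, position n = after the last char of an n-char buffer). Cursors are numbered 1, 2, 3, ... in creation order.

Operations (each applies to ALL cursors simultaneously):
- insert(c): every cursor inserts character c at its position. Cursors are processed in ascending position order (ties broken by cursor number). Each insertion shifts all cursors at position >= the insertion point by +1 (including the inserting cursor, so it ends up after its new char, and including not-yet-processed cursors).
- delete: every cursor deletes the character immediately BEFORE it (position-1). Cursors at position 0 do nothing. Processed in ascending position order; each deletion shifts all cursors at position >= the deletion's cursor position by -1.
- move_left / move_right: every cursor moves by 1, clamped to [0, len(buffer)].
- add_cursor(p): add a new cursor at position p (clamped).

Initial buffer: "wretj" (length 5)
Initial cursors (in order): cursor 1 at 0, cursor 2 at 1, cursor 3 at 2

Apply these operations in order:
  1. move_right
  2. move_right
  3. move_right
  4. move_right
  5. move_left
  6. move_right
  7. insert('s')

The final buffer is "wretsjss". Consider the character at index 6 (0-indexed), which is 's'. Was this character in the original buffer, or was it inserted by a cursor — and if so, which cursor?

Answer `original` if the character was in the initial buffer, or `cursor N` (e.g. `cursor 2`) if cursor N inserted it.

Answer: cursor 2

Derivation:
After op 1 (move_right): buffer="wretj" (len 5), cursors c1@1 c2@2 c3@3, authorship .....
After op 2 (move_right): buffer="wretj" (len 5), cursors c1@2 c2@3 c3@4, authorship .....
After op 3 (move_right): buffer="wretj" (len 5), cursors c1@3 c2@4 c3@5, authorship .....
After op 4 (move_right): buffer="wretj" (len 5), cursors c1@4 c2@5 c3@5, authorship .....
After op 5 (move_left): buffer="wretj" (len 5), cursors c1@3 c2@4 c3@4, authorship .....
After op 6 (move_right): buffer="wretj" (len 5), cursors c1@4 c2@5 c3@5, authorship .....
After op 7 (insert('s')): buffer="wretsjss" (len 8), cursors c1@5 c2@8 c3@8, authorship ....1.23
Authorship (.=original, N=cursor N): . . . . 1 . 2 3
Index 6: author = 2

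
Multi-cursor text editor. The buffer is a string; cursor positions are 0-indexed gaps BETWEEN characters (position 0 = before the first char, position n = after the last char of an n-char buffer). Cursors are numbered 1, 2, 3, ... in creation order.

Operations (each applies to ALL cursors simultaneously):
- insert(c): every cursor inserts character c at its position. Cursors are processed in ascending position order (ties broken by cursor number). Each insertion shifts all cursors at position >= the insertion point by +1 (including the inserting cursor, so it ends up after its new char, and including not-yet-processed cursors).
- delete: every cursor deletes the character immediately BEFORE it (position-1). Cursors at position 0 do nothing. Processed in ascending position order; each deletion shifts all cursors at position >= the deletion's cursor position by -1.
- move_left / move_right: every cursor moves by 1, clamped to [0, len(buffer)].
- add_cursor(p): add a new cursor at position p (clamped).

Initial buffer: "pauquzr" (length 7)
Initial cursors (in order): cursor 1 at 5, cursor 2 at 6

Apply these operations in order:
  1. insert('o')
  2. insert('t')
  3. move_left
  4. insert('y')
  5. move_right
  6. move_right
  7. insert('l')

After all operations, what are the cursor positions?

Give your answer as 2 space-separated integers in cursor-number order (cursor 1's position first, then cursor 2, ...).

Answer: 10 15

Derivation:
After op 1 (insert('o')): buffer="pauquozor" (len 9), cursors c1@6 c2@8, authorship .....1.2.
After op 2 (insert('t')): buffer="pauquotzotr" (len 11), cursors c1@7 c2@10, authorship .....11.22.
After op 3 (move_left): buffer="pauquotzotr" (len 11), cursors c1@6 c2@9, authorship .....11.22.
After op 4 (insert('y')): buffer="pauquoytzoytr" (len 13), cursors c1@7 c2@11, authorship .....111.222.
After op 5 (move_right): buffer="pauquoytzoytr" (len 13), cursors c1@8 c2@12, authorship .....111.222.
After op 6 (move_right): buffer="pauquoytzoytr" (len 13), cursors c1@9 c2@13, authorship .....111.222.
After op 7 (insert('l')): buffer="pauquoytzloytrl" (len 15), cursors c1@10 c2@15, authorship .....111.1222.2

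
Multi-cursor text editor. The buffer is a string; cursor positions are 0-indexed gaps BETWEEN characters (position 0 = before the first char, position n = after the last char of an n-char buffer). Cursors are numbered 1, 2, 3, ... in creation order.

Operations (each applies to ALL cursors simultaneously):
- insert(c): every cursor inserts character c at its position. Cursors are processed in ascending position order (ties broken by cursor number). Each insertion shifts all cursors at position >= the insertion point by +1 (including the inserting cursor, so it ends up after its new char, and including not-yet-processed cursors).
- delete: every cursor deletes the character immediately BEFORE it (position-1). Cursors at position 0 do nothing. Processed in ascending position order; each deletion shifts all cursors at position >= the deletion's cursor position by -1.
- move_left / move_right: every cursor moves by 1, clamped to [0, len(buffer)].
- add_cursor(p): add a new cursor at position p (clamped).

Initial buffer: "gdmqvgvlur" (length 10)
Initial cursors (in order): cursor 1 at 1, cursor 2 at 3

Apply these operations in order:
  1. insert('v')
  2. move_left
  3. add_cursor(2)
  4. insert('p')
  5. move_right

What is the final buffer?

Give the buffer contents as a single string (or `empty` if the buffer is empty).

Answer: gpvpdmpvqvgvlur

Derivation:
After op 1 (insert('v')): buffer="gvdmvqvgvlur" (len 12), cursors c1@2 c2@5, authorship .1..2.......
After op 2 (move_left): buffer="gvdmvqvgvlur" (len 12), cursors c1@1 c2@4, authorship .1..2.......
After op 3 (add_cursor(2)): buffer="gvdmvqvgvlur" (len 12), cursors c1@1 c3@2 c2@4, authorship .1..2.......
After op 4 (insert('p')): buffer="gpvpdmpvqvgvlur" (len 15), cursors c1@2 c3@4 c2@7, authorship .113..22.......
After op 5 (move_right): buffer="gpvpdmpvqvgvlur" (len 15), cursors c1@3 c3@5 c2@8, authorship .113..22.......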